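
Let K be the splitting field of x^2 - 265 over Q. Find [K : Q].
[K : Q] = 2

f(x) = x^2 - 265 factors as (x - √265)(x + √265). The splitting field is K = Q(√265). Since 265 is squarefree and > 1, it is not a perfect square, so x^2 - 265 is irreducible over Q and [Q(√265) : Q] = 2. Hence [K : Q] = 2.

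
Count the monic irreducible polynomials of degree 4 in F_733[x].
There are 72169733058 monic irreducible polynomials of degree 4 over F_733

Each element of F_{733^4} that lies in no proper subfield is a root of exactly one monic irreducible of degree 4 over F_733, and each such polynomial has 4 distinct roots in F_{733^4}. By Möbius inversion the count is N_733(4) = (1/4) Σ_{d|4} μ(4/d) · 733^d = (1/4)(μ(4)·733^1 + μ(2)·733^2 + μ(1)·733^4) = 288678932232/4 = 72169733058.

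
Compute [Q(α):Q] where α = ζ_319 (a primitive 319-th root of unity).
[Q(α):Q] = 280

The minimal polynomial of ζ_319 over Q is the 319-th cyclotomic polynomial Φ_319(x), which is irreducible over Q and has degree φ(319) = 280. Hence [Q(α):Q] = φ(319) = 280.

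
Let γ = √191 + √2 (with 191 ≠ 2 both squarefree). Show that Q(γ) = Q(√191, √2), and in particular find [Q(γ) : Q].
[Q(γ) : Q] = 4 (equivalently, Q(γ) = Q(√191, √2))

Obviously Q(γ) ⊆ Q(√191, √2), and [Q(√191, √2):Q] = 4 (since 191, 2 are distinct squarefree integers > 1 with 382 not a perfect square). To show equality we compute the minimal polynomial of γ. From γ = √191 + √2: γ^2 = 191 + 2√(382) + 2 = 193 + 2√(382), so γ^2 - 193 = 2√(382); squaring, (γ^2 - 193)^2 = 4·382, i.e. γ^4 - 386γ^2 + 37249 - 1528 = 0, i.e. γ^4 - 386γ^2 + 35721 = 0. So γ is a root of x^4 - 386x^2 + 35721. This polynomial is irreducible over Q: it has no rational root (each ±√191 ± √2 is irrational), and any factorization into two quadratics over Q would force √(382) ∈ Q (pairing opposite roots) or √191, √2 ∈ Q (other pairings), all impossible. Hence [Q(γ):Q] = 4 = [Q(√191, √2):Q], so Q(γ) = Q(√191, √2).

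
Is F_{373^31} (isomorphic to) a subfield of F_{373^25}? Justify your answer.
No: F_{373^31} is not a subfield of F_{373^25}

F_{p^m} embeds in F_{p^n} iff m | n. Here 31 ∤ 25 (since 25 = 0·31 + 25 with remainder 25 ≠ 0), so F_{373^31} is not a subfield of F_{373^25}. Equivalently: if it were, the tower law would give 31 = [F_{373^31}:F_373] dividing [F_{373^25}:F_373] = 25, contradiction.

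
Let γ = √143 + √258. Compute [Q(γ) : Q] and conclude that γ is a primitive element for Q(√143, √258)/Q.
[Q(γ) : Q] = 4 (equivalently, Q(γ) = Q(√143, √258))

Obviously Q(γ) ⊆ Q(√143, √258), and [Q(√143, √258):Q] = 4 (since 143, 258 are distinct squarefree integers > 1 with 36894 not a perfect square). To show equality we compute the minimal polynomial of γ. From γ = √143 + √258: γ^2 = 143 + 2√(36894) + 258 = 401 + 2√(36894), so γ^2 - 401 = 2√(36894); squaring, (γ^2 - 401)^2 = 4·36894, i.e. γ^4 - 802γ^2 + 160801 - 147576 = 0, i.e. γ^4 - 802γ^2 + 13225 = 0. So γ is a root of x^4 - 802x^2 + 13225. This polynomial is irreducible over Q: it has no rational root (each ±√143 ± √258 is irrational), and any factorization into two quadratics over Q would force √(36894) ∈ Q (pairing opposite roots) or √143, √258 ∈ Q (other pairings), all impossible. Hence [Q(γ):Q] = 4 = [Q(√143, √258):Q], so Q(γ) = Q(√143, √258).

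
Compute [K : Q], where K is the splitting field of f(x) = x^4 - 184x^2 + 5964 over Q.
[K : Q] = 4

Solving the quadratic in x^2: x^2 = (184 ± √(184^2 - 4·5964))/2 = (184 ± √10000)/2 = (184 ± 100)/2, giving x^2 = 142 or x^2 = 42. So f(x) = (x^2 - 142)(x^2 - 42) and the roots of f are ±√142, ±√42. Hence the splitting field is K = Q(√142, √42). Since 142 and 42 are distinct squarefree integers > 1, their product 5964 is not a perfect square, so √42 ∉ Q(√142). By the tower law [K:Q] = [Q(√142,√42):Q(√142)] · [Q(√142):Q] = 2 · 2 = 4.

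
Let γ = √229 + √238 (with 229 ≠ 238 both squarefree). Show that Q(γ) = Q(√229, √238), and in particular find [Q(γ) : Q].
[Q(γ) : Q] = 4 (equivalently, Q(γ) = Q(√229, √238))

Obviously Q(γ) ⊆ Q(√229, √238), and [Q(√229, √238):Q] = 4 (since 229, 238 are distinct squarefree integers > 1 with 54502 not a perfect square). To show equality we compute the minimal polynomial of γ. From γ = √229 + √238: γ^2 = 229 + 2√(54502) + 238 = 467 + 2√(54502), so γ^2 - 467 = 2√(54502); squaring, (γ^2 - 467)^2 = 4·54502, i.e. γ^4 - 934γ^2 + 218089 - 218008 = 0, i.e. γ^4 - 934γ^2 + 81 = 0. So γ is a root of x^4 - 934x^2 + 81. This polynomial is irreducible over Q: it has no rational root (each ±√229 ± √238 is irrational), and any factorization into two quadratics over Q would force √(54502) ∈ Q (pairing opposite roots) or √229, √238 ∈ Q (other pairings), all impossible. Hence [Q(γ):Q] = 4 = [Q(√229, √238):Q], so Q(γ) = Q(√229, √238).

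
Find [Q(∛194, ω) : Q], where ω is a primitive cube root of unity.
[Q(∛194, ω) : Q] = 6

[Q(∛194):Q] = 3 (min poly x^3 - 194, irreducible since 194 is not a perfect cube). [Q(ω):Q] = 2 (min poly x^2 + x + 1). Since Q(∛194) ⊂ R and ω ∉ R, we have ω ∉ Q(∛194), so x^2 + x + 1 remains irreducible over Q(∛194) and [Q(∛194, ω) : Q(∛194)] = 2. By the tower law, [Q(∛194, ω) : Q] = 3 · 2 = 6. (In fact Q(∛194, ω) is the splitting field of x^3 - 194 over Q.)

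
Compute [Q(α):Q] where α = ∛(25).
[Q(α):Q] = 3

The minimal polynomial of α is x^3 - 25, irreducible over Q since 25 is not a perfect cube (so x^3 - 25 has no rational root). Hence [Q(α):Q] = deg(m_α) = 3.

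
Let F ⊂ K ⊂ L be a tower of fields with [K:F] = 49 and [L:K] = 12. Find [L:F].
[L:F] = 588

The tower law says that for any tower of field extensions F ⊂ K ⊂ L with finite degrees, [L:F] = [L:K] · [K:F]. Here this gives [L:F] = 12 · 49 = 588.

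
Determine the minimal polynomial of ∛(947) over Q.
m_α(x) = x^3 - 947

α satisfies α^3 = 947, so x^3 - 947 annihilates α. By the rational root test, a rational root p/q (in lowest terms) of x^3 - 947 would satisfy p^3 = 947 q^3, forcing q = 1 and p^3 = 947; but 947 is not a perfect cube, contradiction. A monic cubic over Q with no rational root is irreducible (any nontrivial factorization would include a linear factor). Hence x^3 - 947 is the minimal polynomial of α, and in particular [Q(α):Q] = 3.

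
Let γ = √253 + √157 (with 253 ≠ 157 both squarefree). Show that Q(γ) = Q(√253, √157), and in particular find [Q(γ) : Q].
[Q(γ) : Q] = 4 (equivalently, Q(γ) = Q(√253, √157))

Obviously Q(γ) ⊆ Q(√253, √157), and [Q(√253, √157):Q] = 4 (since 253, 157 are distinct squarefree integers > 1 with 39721 not a perfect square). To show equality we compute the minimal polynomial of γ. From γ = √253 + √157: γ^2 = 253 + 2√(39721) + 157 = 410 + 2√(39721), so γ^2 - 410 = 2√(39721); squaring, (γ^2 - 410)^2 = 4·39721, i.e. γ^4 - 820γ^2 + 168100 - 158884 = 0, i.e. γ^4 - 820γ^2 + 9216 = 0. So γ is a root of x^4 - 820x^2 + 9216. This polynomial is irreducible over Q: it has no rational root (each ±√253 ± √157 is irrational), and any factorization into two quadratics over Q would force √(39721) ∈ Q (pairing opposite roots) or √253, √157 ∈ Q (other pairings), all impossible. Hence [Q(γ):Q] = 4 = [Q(√253, √157):Q], so Q(γ) = Q(√253, √157).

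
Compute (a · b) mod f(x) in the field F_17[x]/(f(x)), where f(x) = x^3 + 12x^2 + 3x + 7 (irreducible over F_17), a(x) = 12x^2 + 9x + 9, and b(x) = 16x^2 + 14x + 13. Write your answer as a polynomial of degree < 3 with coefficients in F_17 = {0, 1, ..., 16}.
a · b ≡ 5x^2 + 13x + 2 (mod f(x))

Multiply in F_17[x]: a(x)·b(x) = (12x^2 + 9x + 9)·(16x^2 + 14x + 13) = 5x^4 + 6x^3 + x^2 + 5x + 15. This has degree ≥ 3, so divide by f(x) over F_17: 5x^4 + 6x^3 + x^2 + 5x + 15 = (5x + 14)·(x^3 + 12x^2 + 3x + 7) + (5x^2 + 13x + 2). Hence a·b ≡ 5x^2 + 13x + 2 (mod f). (F_17[x]/(f) is a field with 17^3 = 4913 elements since f is irreducible of degree 3.)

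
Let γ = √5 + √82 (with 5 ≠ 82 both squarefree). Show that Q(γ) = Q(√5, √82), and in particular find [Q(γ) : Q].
[Q(γ) : Q] = 4 (equivalently, Q(γ) = Q(√5, √82))

Obviously Q(γ) ⊆ Q(√5, √82), and [Q(√5, √82):Q] = 4 (since 5, 82 are distinct squarefree integers > 1 with 410 not a perfect square). To show equality we compute the minimal polynomial of γ. From γ = √5 + √82: γ^2 = 5 + 2√(410) + 82 = 87 + 2√(410), so γ^2 - 87 = 2√(410); squaring, (γ^2 - 87)^2 = 4·410, i.e. γ^4 - 174γ^2 + 7569 - 1640 = 0, i.e. γ^4 - 174γ^2 + 5929 = 0. So γ is a root of x^4 - 174x^2 + 5929. This polynomial is irreducible over Q: it has no rational root (each ±√5 ± √82 is irrational), and any factorization into two quadratics over Q would force √(410) ∈ Q (pairing opposite roots) or √5, √82 ∈ Q (other pairings), all impossible. Hence [Q(γ):Q] = 4 = [Q(√5, √82):Q], so Q(γ) = Q(√5, √82).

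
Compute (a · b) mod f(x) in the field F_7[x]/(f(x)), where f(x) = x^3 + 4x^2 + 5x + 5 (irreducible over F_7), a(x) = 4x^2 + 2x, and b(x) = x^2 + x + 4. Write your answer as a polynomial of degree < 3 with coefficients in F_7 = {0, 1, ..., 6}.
a · b ≡ 3x^2 + 3x + 1 (mod f(x))

Multiply in F_7[x]: a(x)·b(x) = (4x^2 + 2x)·(x^2 + x + 4) = 4x^4 + 6x^3 + 4x^2 + x. This has degree ≥ 3, so divide by f(x) over F_7: 4x^4 + 6x^3 + 4x^2 + x = (4x + 4)·(x^3 + 4x^2 + 5x + 5) + (3x^2 + 3x + 1). Hence a·b ≡ 3x^2 + 3x + 1 (mod f). (F_7[x]/(f) is a field with 7^3 = 343 elements since f is irreducible of degree 3.)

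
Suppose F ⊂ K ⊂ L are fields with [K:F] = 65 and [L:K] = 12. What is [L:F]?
[L:F] = 780

The tower law says that for any tower of field extensions F ⊂ K ⊂ L with finite degrees, [L:F] = [L:K] · [K:F]. Here this gives [L:F] = 12 · 65 = 780.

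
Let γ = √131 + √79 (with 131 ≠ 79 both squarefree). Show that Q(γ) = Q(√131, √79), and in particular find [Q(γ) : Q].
[Q(γ) : Q] = 4 (equivalently, Q(γ) = Q(√131, √79))

Obviously Q(γ) ⊆ Q(√131, √79), and [Q(√131, √79):Q] = 4 (since 131, 79 are distinct squarefree integers > 1 with 10349 not a perfect square). To show equality we compute the minimal polynomial of γ. From γ = √131 + √79: γ^2 = 131 + 2√(10349) + 79 = 210 + 2√(10349), so γ^2 - 210 = 2√(10349); squaring, (γ^2 - 210)^2 = 4·10349, i.e. γ^4 - 420γ^2 + 44100 - 41396 = 0, i.e. γ^4 - 420γ^2 + 2704 = 0. So γ is a root of x^4 - 420x^2 + 2704. This polynomial is irreducible over Q: it has no rational root (each ±√131 ± √79 is irrational), and any factorization into two quadratics over Q would force √(10349) ∈ Q (pairing opposite roots) or √131, √79 ∈ Q (other pairings), all impossible. Hence [Q(γ):Q] = 4 = [Q(√131, √79):Q], so Q(γ) = Q(√131, √79).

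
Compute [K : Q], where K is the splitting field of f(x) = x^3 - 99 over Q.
[K : Q] = 6

The roots of x^3 - 99 are ∛99, ω∛99, ω^2∛99 where ω = e^(2πi/3) is a primitive cube root of unity, so K = Q(∛99, ω). Now [Q(∛99):Q] = 3 (since 99 is not a perfect cube, x^3 - 99 is irreducible) and [Q(ω):Q] = 2. Both 2 and 3 divide [K:Q], and [K:Q] ≤ 3·2 = 6, so [K:Q] = 6. (Equivalently: Q(∛99) ⊂ R but ω ∉ R, so [K : Q(∛99)] = 2.)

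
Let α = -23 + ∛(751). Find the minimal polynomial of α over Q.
m_α(x) = x^3 + 69x^2 + 1587x + 11416

Set β = α + 23 = ∛(751), so β^3 = 751. Then (α + 23)^3 - 751 = 0, i.e. α is a root of g(x) = (x + 23)^3 - 751 = x^3 + 69x^2 + 1587x + 11416. Since g(x) = h(x + 23) where h(x) = x^3 - 751, and h is irreducible over Q (because 751 is not a perfect cube, so h has no rational root, and a monic cubic with no rational root is irreducible), g is also irreducible (irreducibility is preserved under the substitution x → x + 23). Hence m_α(x) = x^3 + 69x^2 + 1587x + 11416.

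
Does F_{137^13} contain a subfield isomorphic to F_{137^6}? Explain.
No: F_{137^6} is not a subfield of F_{137^13}

F_{p^m} embeds in F_{p^n} iff m | n. Here 6 ∤ 13 (since 13 = 2·6 + 1 with remainder 1 ≠ 0), so F_{137^6} is not a subfield of F_{137^13}. Equivalently: if it were, the tower law would give 6 = [F_{137^6}:F_137] dividing [F_{137^13}:F_137] = 13, contradiction.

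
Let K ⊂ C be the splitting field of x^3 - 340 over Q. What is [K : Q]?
[K : Q] = 6

The roots of x^3 - 340 are ∛340, ω∛340, ω^2∛340 where ω = e^(2πi/3) is a primitive cube root of unity, so K = Q(∛340, ω). Now [Q(∛340):Q] = 3 (since 340 is not a perfect cube, x^3 - 340 is irreducible) and [Q(ω):Q] = 2. Both 2 and 3 divide [K:Q], and [K:Q] ≤ 3·2 = 6, so [K:Q] = 6. (Equivalently: Q(∛340) ⊂ R but ω ∉ R, so [K : Q(∛340)] = 2.)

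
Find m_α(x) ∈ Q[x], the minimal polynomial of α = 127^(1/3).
m_α(x) = x^3 - 127

α satisfies α^3 = 127, so x^3 - 127 annihilates α. By the rational root test, a rational root p/q (in lowest terms) of x^3 - 127 would satisfy p^3 = 127 q^3, forcing q = 1 and p^3 = 127; but 127 is not a perfect cube, contradiction. A monic cubic over Q with no rational root is irreducible (any nontrivial factorization would include a linear factor). Hence x^3 - 127 is the minimal polynomial of α, and in particular [Q(α):Q] = 3.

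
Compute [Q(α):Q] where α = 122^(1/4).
[Q(α):Q] = 4

α is a root of x^4 - 122. By Eisenstein's criterion at the prime p = 2 (which divides the constant term 122 but p^2 = 4 does not, since 122 is squarefree), x^4 - 122 is irreducible over Q. Hence [Q(α):Q] = 4.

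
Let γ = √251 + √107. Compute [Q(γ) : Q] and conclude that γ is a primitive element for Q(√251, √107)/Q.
[Q(γ) : Q] = 4 (equivalently, Q(γ) = Q(√251, √107))

Obviously Q(γ) ⊆ Q(√251, √107), and [Q(√251, √107):Q] = 4 (since 251, 107 are distinct squarefree integers > 1 with 26857 not a perfect square). To show equality we compute the minimal polynomial of γ. From γ = √251 + √107: γ^2 = 251 + 2√(26857) + 107 = 358 + 2√(26857), so γ^2 - 358 = 2√(26857); squaring, (γ^2 - 358)^2 = 4·26857, i.e. γ^4 - 716γ^2 + 128164 - 107428 = 0, i.e. γ^4 - 716γ^2 + 20736 = 0. So γ is a root of x^4 - 716x^2 + 20736. This polynomial is irreducible over Q: it has no rational root (each ±√251 ± √107 is irrational), and any factorization into two quadratics over Q would force √(26857) ∈ Q (pairing opposite roots) or √251, √107 ∈ Q (other pairings), all impossible. Hence [Q(γ):Q] = 4 = [Q(√251, √107):Q], so Q(γ) = Q(√251, √107).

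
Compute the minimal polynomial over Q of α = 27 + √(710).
m_α(x) = x^2 - 54x + 19

From α - 27 = √(710), squaring gives (α - 27)^2 = 710, i.e. α^2 - 54α + 729 = 710, so α^2 - 54α + 19 = 0. The discriminant of x^2 - 54x + 19 is (-54)^2 - 4·(19) = 2916 - 76 = 2840, and 4·(710) is not a perfect square in Q since 710 is squarefree and ≠ 1. Hence x^2 - 54x + 19 is irreducible over Q and is the minimal polynomial of α.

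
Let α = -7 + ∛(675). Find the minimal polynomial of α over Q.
m_α(x) = x^3 + 21x^2 + 147x - 332

Set β = α + 7 = ∛(675), so β^3 = 675. Then (α + 7)^3 - 675 = 0, i.e. α is a root of g(x) = (x + 7)^3 - 675 = x^3 + 21x^2 + 147x - 332. Since g(x) = h(x + 7) where h(x) = x^3 - 675, and h is irreducible over Q (because 675 is not a perfect cube, so h has no rational root, and a monic cubic with no rational root is irreducible), g is also irreducible (irreducibility is preserved under the substitution x → x + 7). Hence m_α(x) = x^3 + 21x^2 + 147x - 332.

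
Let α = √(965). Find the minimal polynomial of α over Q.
m_α(x) = x^2 - 965

α satisfies α^2 - 965 = 0, so x^2 - 965 annihilates α. Since d = 965 is squarefree and ≠ 1, it is not a perfect square in Q, so x^2 - 965 has no rational root and is therefore irreducible over Q (a degree-2 polynomial over a field is irreducible iff it has no root). Hence m_α(x) = x^2 - 965.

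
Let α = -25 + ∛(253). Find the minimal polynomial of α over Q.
m_α(x) = x^3 + 75x^2 + 1875x + 15372

Set β = α + 25 = ∛(253), so β^3 = 253. Then (α + 25)^3 - 253 = 0, i.e. α is a root of g(x) = (x + 25)^3 - 253 = x^3 + 75x^2 + 1875x + 15372. Since g(x) = h(x + 25) where h(x) = x^3 - 253, and h is irreducible over Q (because 253 is not a perfect cube, so h has no rational root, and a monic cubic with no rational root is irreducible), g is also irreducible (irreducibility is preserved under the substitution x → x + 25). Hence m_α(x) = x^3 + 75x^2 + 1875x + 15372.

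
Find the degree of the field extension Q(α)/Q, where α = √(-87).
[Q(α):Q] = 2

[Q(α):Q] equals the degree of the minimal polynomial of α. Here α^2 = -87 and x^2 + 87 is irreducible (d = -87 is squarefree, ≠ 1, hence not a square), so deg(m_α) = 2. Thus [Q(α):Q] = 2.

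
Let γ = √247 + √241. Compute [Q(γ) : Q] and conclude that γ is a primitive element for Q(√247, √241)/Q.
[Q(γ) : Q] = 4 (equivalently, Q(γ) = Q(√247, √241))

Obviously Q(γ) ⊆ Q(√247, √241), and [Q(√247, √241):Q] = 4 (since 247, 241 are distinct squarefree integers > 1 with 59527 not a perfect square). To show equality we compute the minimal polynomial of γ. From γ = √247 + √241: γ^2 = 247 + 2√(59527) + 241 = 488 + 2√(59527), so γ^2 - 488 = 2√(59527); squaring, (γ^2 - 488)^2 = 4·59527, i.e. γ^4 - 976γ^2 + 238144 - 238108 = 0, i.e. γ^4 - 976γ^2 + 36 = 0. So γ is a root of x^4 - 976x^2 + 36. This polynomial is irreducible over Q: it has no rational root (each ±√247 ± √241 is irrational), and any factorization into two quadratics over Q would force √(59527) ∈ Q (pairing opposite roots) or √247, √241 ∈ Q (other pairings), all impossible. Hence [Q(γ):Q] = 4 = [Q(√247, √241):Q], so Q(γ) = Q(√247, √241).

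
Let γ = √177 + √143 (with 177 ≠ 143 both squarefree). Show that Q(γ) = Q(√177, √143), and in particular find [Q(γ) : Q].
[Q(γ) : Q] = 4 (equivalently, Q(γ) = Q(√177, √143))

Obviously Q(γ) ⊆ Q(√177, √143), and [Q(√177, √143):Q] = 4 (since 177, 143 are distinct squarefree integers > 1 with 25311 not a perfect square). To show equality we compute the minimal polynomial of γ. From γ = √177 + √143: γ^2 = 177 + 2√(25311) + 143 = 320 + 2√(25311), so γ^2 - 320 = 2√(25311); squaring, (γ^2 - 320)^2 = 4·25311, i.e. γ^4 - 640γ^2 + 102400 - 101244 = 0, i.e. γ^4 - 640γ^2 + 1156 = 0. So γ is a root of x^4 - 640x^2 + 1156. This polynomial is irreducible over Q: it has no rational root (each ±√177 ± √143 is irrational), and any factorization into two quadratics over Q would force √(25311) ∈ Q (pairing opposite roots) or √177, √143 ∈ Q (other pairings), all impossible. Hence [Q(γ):Q] = 4 = [Q(√177, √143):Q], so Q(γ) = Q(√177, √143).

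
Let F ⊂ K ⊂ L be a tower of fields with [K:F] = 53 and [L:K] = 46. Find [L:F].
[L:F] = 2438

The tower law says that for any tower of field extensions F ⊂ K ⊂ L with finite degrees, [L:F] = [L:K] · [K:F]. Here this gives [L:F] = 46 · 53 = 2438.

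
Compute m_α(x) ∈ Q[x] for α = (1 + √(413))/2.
m_α(x) = x^2 - x - 103

From 2α - 1 = √(413), squaring gives (2α - 1)^2 = 413, i.e. 4α^2 - 4α + 1 = 413, so α^2 - α + (1 - 413)/4 = 0. Since 413 ≡ 1 (mod 4), (1 - 413)/4 = -103 ∈ Z. The polynomial x^2 - x - 103 has discriminant 1 - 4·(-103) = 413, which is not a perfect square in Q (d = 413 is squarefree and ≠ 1), so x^2 - x - 103 is irreducible over Q. It is the minimal polynomial of α.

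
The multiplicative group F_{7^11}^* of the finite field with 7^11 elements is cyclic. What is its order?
|F_{7^11}^*| = 1977326742

F_{7^11} has 7^11 = 1977326743 elements; its multiplicative group consists of all nonzero elements, so |F_{7^11}^*| = 1977326743 - 1 = 1977326742. (It is cyclic since any finite subgroup of the multiplicative group of a field is cyclic.)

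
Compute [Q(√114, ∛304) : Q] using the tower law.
[Q(√114, ∛304) : Q] = 6

Let L = Q(√114, ∛304). Since Q(√114) ⊂ L and [Q(√114):Q] = 2, the tower law gives 2 | [L:Q]. Likewise Q(∛304) ⊂ L with [Q(∛304):Q] = 3 (because 304 is not a perfect cube), so 3 | [L:Q]. As gcd(2,3) = 1, [L:Q] is divisible by 6. Conversely L is generated over Q by √114 and ∛304, so [L:Q] ≤ 2·3 = 6. Therefore [Q(√114, ∛304) : Q] = 6.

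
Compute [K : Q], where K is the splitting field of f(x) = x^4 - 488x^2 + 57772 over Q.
[K : Q] = 4

Solving the quadratic in x^2: x^2 = (488 ± √(488^2 - 4·57772))/2 = (488 ± √7056)/2 = (488 ± 84)/2, giving x^2 = 202 or x^2 = 286. So f(x) = (x^2 - 202)(x^2 - 286) and the roots of f are ±√202, ±√286. Hence the splitting field is K = Q(√202, √286). Since 202 and 286 are distinct squarefree integers > 1, their product 57772 is not a perfect square, so √286 ∉ Q(√202). By the tower law [K:Q] = [Q(√202,√286):Q(√202)] · [Q(√202):Q] = 2 · 2 = 4.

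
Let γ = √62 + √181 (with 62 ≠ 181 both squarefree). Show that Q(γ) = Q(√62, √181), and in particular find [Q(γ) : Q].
[Q(γ) : Q] = 4 (equivalently, Q(γ) = Q(√62, √181))

Obviously Q(γ) ⊆ Q(√62, √181), and [Q(√62, √181):Q] = 4 (since 62, 181 are distinct squarefree integers > 1 with 11222 not a perfect square). To show equality we compute the minimal polynomial of γ. From γ = √62 + √181: γ^2 = 62 + 2√(11222) + 181 = 243 + 2√(11222), so γ^2 - 243 = 2√(11222); squaring, (γ^2 - 243)^2 = 4·11222, i.e. γ^4 - 486γ^2 + 59049 - 44888 = 0, i.e. γ^4 - 486γ^2 + 14161 = 0. So γ is a root of x^4 - 486x^2 + 14161. This polynomial is irreducible over Q: it has no rational root (each ±√62 ± √181 is irrational), and any factorization into two quadratics over Q would force √(11222) ∈ Q (pairing opposite roots) or √62, √181 ∈ Q (other pairings), all impossible. Hence [Q(γ):Q] = 4 = [Q(√62, √181):Q], so Q(γ) = Q(√62, √181).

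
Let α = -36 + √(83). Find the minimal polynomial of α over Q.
m_α(x) = x^2 + 72x + 1213

From α + 36 = √(83), squaring gives (α + 36)^2 = 83, i.e. α^2 + 72α + 1296 = 83, so α^2 + 72α + 1213 = 0. The discriminant of x^2 + 72x + 1213 is (72)^2 - 4·(1213) = 5184 - 4852 = 332, and 4·(83) is not a perfect square in Q since 83 is squarefree and ≠ 1. Hence x^2 + 72x + 1213 is irreducible over Q and is the minimal polynomial of α.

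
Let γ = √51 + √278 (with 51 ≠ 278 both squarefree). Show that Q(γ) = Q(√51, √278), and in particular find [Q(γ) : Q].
[Q(γ) : Q] = 4 (equivalently, Q(γ) = Q(√51, √278))

Obviously Q(γ) ⊆ Q(√51, √278), and [Q(√51, √278):Q] = 4 (since 51, 278 are distinct squarefree integers > 1 with 14178 not a perfect square). To show equality we compute the minimal polynomial of γ. From γ = √51 + √278: γ^2 = 51 + 2√(14178) + 278 = 329 + 2√(14178), so γ^2 - 329 = 2√(14178); squaring, (γ^2 - 329)^2 = 4·14178, i.e. γ^4 - 658γ^2 + 108241 - 56712 = 0, i.e. γ^4 - 658γ^2 + 51529 = 0. So γ is a root of x^4 - 658x^2 + 51529. This polynomial is irreducible over Q: it has no rational root (each ±√51 ± √278 is irrational), and any factorization into two quadratics over Q would force √(14178) ∈ Q (pairing opposite roots) or √51, √278 ∈ Q (other pairings), all impossible. Hence [Q(γ):Q] = 4 = [Q(√51, √278):Q], so Q(γ) = Q(√51, √278).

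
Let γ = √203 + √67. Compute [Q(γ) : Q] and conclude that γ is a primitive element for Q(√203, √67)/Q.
[Q(γ) : Q] = 4 (equivalently, Q(γ) = Q(√203, √67))

Obviously Q(γ) ⊆ Q(√203, √67), and [Q(√203, √67):Q] = 4 (since 203, 67 are distinct squarefree integers > 1 with 13601 not a perfect square). To show equality we compute the minimal polynomial of γ. From γ = √203 + √67: γ^2 = 203 + 2√(13601) + 67 = 270 + 2√(13601), so γ^2 - 270 = 2√(13601); squaring, (γ^2 - 270)^2 = 4·13601, i.e. γ^4 - 540γ^2 + 72900 - 54404 = 0, i.e. γ^4 - 540γ^2 + 18496 = 0. So γ is a root of x^4 - 540x^2 + 18496. This polynomial is irreducible over Q: it has no rational root (each ±√203 ± √67 is irrational), and any factorization into two quadratics over Q would force √(13601) ∈ Q (pairing opposite roots) or √203, √67 ∈ Q (other pairings), all impossible. Hence [Q(γ):Q] = 4 = [Q(√203, √67):Q], so Q(γ) = Q(√203, √67).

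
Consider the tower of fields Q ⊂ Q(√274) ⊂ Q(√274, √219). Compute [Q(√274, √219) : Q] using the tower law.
[Q(√274, √219) : Q] = 4

[Q(√274):Q] = 2 (min poly x^2 - 274, irreducible since 274 is squarefree > 1). For the top step, suppose √219 ∈ Q(√274), say √219 = c + d√274 with c, d ∈ Q. Squaring: 219 = c^2 + 274d^2 + 2cd√274. Since √274 ∉ Q this forces 2cd = 0. If d = 0 then √219 = c ∈ Q, contradicting 219 squarefree > 1. If c = 0 then 219 = 274d^2, so 274·219 = (274d)^2 is a perfect square in Q — but 274·219 = 60006 is not a perfect square (since 274 and 219 are distinct squarefree integers). Contradiction. Hence √219 ∉ Q(√274), so x^2 - 219 stays irreducible over Q(√274) and [Q(√274, √219) : Q(√274)] = 2. By the tower law, [Q(√274, √219) : Q] = 2 · 2 = 4.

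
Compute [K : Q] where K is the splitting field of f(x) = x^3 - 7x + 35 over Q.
[K : Q] = 6

By the rational root test, any rational root of the monic integer polynomial f(x) = x^3 - 7x + 35 must be an integer dividing the constant term 35, i.e. one of ±{1, 5, 7, 35}. Evaluating: f(1) = 29, f(-1) = 41, f(5) = 125, f(-5) = -55, f(7) = 329, f(-7) = -259, f(35) = 42665, f(-35) = -42595; none is 0, so f has no rational root and is therefore irreducible over Q (a cubic with no linear factor over a field is irreducible). For an irreducible cubic, the Galois group is A_3 or S_3 according as the discriminant disc(f) = -4a^3 - 27b^2 = -4·(-7)^3 - 27·(35)^2 = -31703 is or is not a square in Q. Here disc(f) = -31703 is not a perfect square in Q, so the Galois group of f over Q is not contained in A_3 and must be all of S_3. The splitting field has degree |S_3| = 6 over Q, so [K : Q] = 6.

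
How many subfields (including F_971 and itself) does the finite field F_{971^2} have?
F_{971^2} has 2 subfields

The subfields of F_{p^n} are exactly the fields F_{p^d} for d | n (each is the fixed field of the unique index-d subgroup of Gal(F_{p^n}/F_p) ≅ Z/nZ). The divisors of n = 2 are {1, 2}, giving 2 subfields: F_{971^1}, F_{971^2}.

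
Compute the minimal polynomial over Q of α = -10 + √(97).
m_α(x) = x^2 + 20x + 3

From α + 10 = √(97), squaring gives (α + 10)^2 = 97, i.e. α^2 + 20α + 100 = 97, so α^2 + 20α + 3 = 0. The discriminant of x^2 + 20x + 3 is (20)^2 - 4·(3) = 400 - 12 = 388, and 4·(97) is not a perfect square in Q since 97 is squarefree and ≠ 1. Hence x^2 + 20x + 3 is irreducible over Q and is the minimal polynomial of α.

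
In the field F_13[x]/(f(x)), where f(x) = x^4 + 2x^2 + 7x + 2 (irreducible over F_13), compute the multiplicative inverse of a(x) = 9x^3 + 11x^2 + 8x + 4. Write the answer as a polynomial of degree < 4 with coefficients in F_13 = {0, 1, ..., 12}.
a(x)^(-1) ≡ 10x^3 + 12x^2 + 12x + 2 (mod f(x))

Since f is irreducible over F_13, F_13[x]/(f) is a field and a(x) ≠ 0 has an inverse. Apply the extended Euclidean algorithm to f(x) and a(x) in F_13[x]: f(x) = (3x + 5)·a(x) + (x^2 + 7x + 8);  a(x) = (9x)·(x^2 + 7x + 8) + (x + 4);  (x^2 + 7x + 8) = (x + 3)·(x + 4) + (9). The last nonzero remainder is the constant 9 = gcd(f, a) in F_13. Back-substituting through the division chain expresses 9 = s(x)·a(x) + t(x)·f(x) with s(x) ≡ 12x^3 + 4x^2 + 4x + 5 (mod f), so (12x^3 + 4x^2 + 4x + 5)·a(x) ≡ 9 (mod f). Multiplying by 9^(-1) ≡ 3 in F_13 gives a(x)^(-1) ≡ 3·(12x^3 + 4x^2 + 4x + 5) ≡ 10x^3 + 12x^2 + 12x + 2 (mod f). Check: (9x^3 + 11x^2 + 8x + 4)·(10x^3 + 12x^2 + 12x + 2) = 12x^6 + 10x^5 + 8x^4 + 10x^2 + 12x + 8 ≡ 1 (mod x^4 + 2x^2 + 7x + 2).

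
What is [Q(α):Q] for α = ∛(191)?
[Q(α):Q] = 3

The minimal polynomial of α is x^3 - 191, irreducible over Q since 191 is not a perfect cube (so x^3 - 191 has no rational root). Hence [Q(α):Q] = deg(m_α) = 3.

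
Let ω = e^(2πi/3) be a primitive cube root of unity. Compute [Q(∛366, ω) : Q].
[Q(∛366, ω) : Q] = 6

[Q(∛366):Q] = 3 (min poly x^3 - 366, irreducible since 366 is not a perfect cube). [Q(ω):Q] = 2 (min poly x^2 + x + 1). Since Q(∛366) ⊂ R and ω ∉ R, we have ω ∉ Q(∛366), so x^2 + x + 1 remains irreducible over Q(∛366) and [Q(∛366, ω) : Q(∛366)] = 2. By the tower law, [Q(∛366, ω) : Q] = 3 · 2 = 6. (In fact Q(∛366, ω) is the splitting field of x^3 - 366 over Q.)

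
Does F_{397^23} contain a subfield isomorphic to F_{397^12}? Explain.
No: F_{397^12} is not a subfield of F_{397^23}

F_{p^m} embeds in F_{p^n} iff m | n. Here 12 ∤ 23 (since 23 = 1·12 + 11 with remainder 11 ≠ 0), so F_{397^12} is not a subfield of F_{397^23}. Equivalently: if it were, the tower law would give 12 = [F_{397^12}:F_397] dividing [F_{397^23}:F_397] = 23, contradiction.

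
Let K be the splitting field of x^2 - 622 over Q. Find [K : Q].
[K : Q] = 2

f(x) = x^2 - 622 factors as (x - √622)(x + √622). The splitting field is K = Q(√622). Since 622 is squarefree and > 1, it is not a perfect square, so x^2 - 622 is irreducible over Q and [Q(√622) : Q] = 2. Hence [K : Q] = 2.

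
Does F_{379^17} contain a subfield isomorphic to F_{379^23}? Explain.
No: F_{379^23} is not a subfield of F_{379^17}

F_{p^m} embeds in F_{p^n} iff m | n. Here 23 ∤ 17 (since 17 = 0·23 + 17 with remainder 17 ≠ 0), so F_{379^23} is not a subfield of F_{379^17}. Equivalently: if it were, the tower law would give 23 = [F_{379^23}:F_379] dividing [F_{379^17}:F_379] = 17, contradiction.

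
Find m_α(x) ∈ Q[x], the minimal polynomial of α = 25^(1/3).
m_α(x) = x^3 - 25

α satisfies α^3 = 25, so x^3 - 25 annihilates α. By the rational root test, a rational root p/q (in lowest terms) of x^3 - 25 would satisfy p^3 = 25 q^3, forcing q = 1 and p^3 = 25; but 25 is not a perfect cube, contradiction. A monic cubic over Q with no rational root is irreducible (any nontrivial factorization would include a linear factor). Hence x^3 - 25 is the minimal polynomial of α, and in particular [Q(α):Q] = 3.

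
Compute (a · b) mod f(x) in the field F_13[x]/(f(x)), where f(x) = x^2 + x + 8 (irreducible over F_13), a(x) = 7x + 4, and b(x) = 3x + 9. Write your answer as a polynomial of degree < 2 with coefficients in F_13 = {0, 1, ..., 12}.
a · b ≡ 2x + 11 (mod f(x))

Multiply in F_13[x]: a(x)·b(x) = (7x + 4)·(3x + 9) = 8x^2 + 10x + 10. This has degree ≥ 2, so divide by f(x) over F_13: 8x^2 + 10x + 10 = (8)·(x^2 + x + 8) + (2x + 11). Hence a·b ≡ 2x + 11 (mod f). (F_13[x]/(f) is a field with 13^2 = 169 elements since f is irreducible of degree 2.)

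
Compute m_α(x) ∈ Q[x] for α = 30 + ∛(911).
m_α(x) = x^3 - 90x^2 + 2700x - 27911

Set β = α - 30 = ∛(911), so β^3 = 911. Then (α - 30)^3 - 911 = 0, i.e. α is a root of g(x) = (x - 30)^3 - 911 = x^3 - 90x^2 + 2700x - 27911. Since g(x) = h(x - 30) where h(x) = x^3 - 911, and h is irreducible over Q (because 911 is not a perfect cube, so h has no rational root, and a monic cubic with no rational root is irreducible), g is also irreducible (irreducibility is preserved under the substitution x → x - 30). Hence m_α(x) = x^3 - 90x^2 + 2700x - 27911.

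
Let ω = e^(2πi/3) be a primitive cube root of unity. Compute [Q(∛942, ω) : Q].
[Q(∛942, ω) : Q] = 6

[Q(∛942):Q] = 3 (min poly x^3 - 942, irreducible since 942 is not a perfect cube). [Q(ω):Q] = 2 (min poly x^2 + x + 1). Since Q(∛942) ⊂ R and ω ∉ R, we have ω ∉ Q(∛942), so x^2 + x + 1 remains irreducible over Q(∛942) and [Q(∛942, ω) : Q(∛942)] = 2. By the tower law, [Q(∛942, ω) : Q] = 3 · 2 = 6. (In fact Q(∛942, ω) is the splitting field of x^3 - 942 over Q.)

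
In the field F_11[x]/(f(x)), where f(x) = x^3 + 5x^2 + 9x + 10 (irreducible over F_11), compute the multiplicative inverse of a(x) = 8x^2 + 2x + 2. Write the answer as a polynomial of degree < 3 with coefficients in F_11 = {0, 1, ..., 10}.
a(x)^(-1) ≡ x + 2 (mod f(x))

Since f is irreducible over F_11, F_11[x]/(f) is a field and a(x) ≠ 0 has an inverse. Apply the extended Euclidean algorithm to f(x) and a(x) in F_11[x]: f(x) = (7x + 3)·a(x) + (4). The last nonzero remainder is the constant 4 = gcd(f, a) in F_11. Back-substituting through the division chain expresses 4 = s(x)·a(x) + t(x)·f(x) with s(x) ≡ 4x + 8 (mod f), so (4x + 8)·a(x) ≡ 4 (mod f). Multiplying by 4^(-1) ≡ 3 in F_11 gives a(x)^(-1) ≡ 3·(4x + 8) ≡ x + 2 (mod f). Check: (8x^2 + 2x + 2)·(x + 2) = 8x^3 + 7x^2 + 6x + 4 ≡ 1 (mod x^3 + 5x^2 + 9x + 10).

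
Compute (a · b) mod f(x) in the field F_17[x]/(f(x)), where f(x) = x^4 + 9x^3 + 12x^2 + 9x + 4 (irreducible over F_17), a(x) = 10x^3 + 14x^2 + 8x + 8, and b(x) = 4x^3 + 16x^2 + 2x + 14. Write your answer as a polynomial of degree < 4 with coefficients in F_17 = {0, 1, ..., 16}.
a · b ≡ 11x^3 + 5x + 11 (mod f(x))

Multiply in F_17[x]: a(x)·b(x) = (10x^3 + 14x^2 + 8x + 8)·(4x^3 + 16x^2 + 2x + 14) = 6x^6 + 12x^5 + 4x^4 + 5x^3 + 9x + 10. This has degree ≥ 4, so divide by f(x) over F_17: 6x^6 + 12x^5 + 4x^4 + 5x^3 + 9x + 10 = (6x^2 + 9x + 4)·(x^4 + 9x^3 + 12x^2 + 9x + 4) + (11x^3 + 5x + 11). Hence a·b ≡ 11x^3 + 5x + 11 (mod f). (F_17[x]/(f) is a field with 17^4 = 83521 elements since f is irreducible of degree 4.)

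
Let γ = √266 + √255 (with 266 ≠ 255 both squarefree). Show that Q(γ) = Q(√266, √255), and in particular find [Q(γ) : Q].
[Q(γ) : Q] = 4 (equivalently, Q(γ) = Q(√266, √255))

Obviously Q(γ) ⊆ Q(√266, √255), and [Q(√266, √255):Q] = 4 (since 266, 255 are distinct squarefree integers > 1 with 67830 not a perfect square). To show equality we compute the minimal polynomial of γ. From γ = √266 + √255: γ^2 = 266 + 2√(67830) + 255 = 521 + 2√(67830), so γ^2 - 521 = 2√(67830); squaring, (γ^2 - 521)^2 = 4·67830, i.e. γ^4 - 1042γ^2 + 271441 - 271320 = 0, i.e. γ^4 - 1042γ^2 + 121 = 0. So γ is a root of x^4 - 1042x^2 + 121. This polynomial is irreducible over Q: it has no rational root (each ±√266 ± √255 is irrational), and any factorization into two quadratics over Q would force √(67830) ∈ Q (pairing opposite roots) or √266, √255 ∈ Q (other pairings), all impossible. Hence [Q(γ):Q] = 4 = [Q(√266, √255):Q], so Q(γ) = Q(√266, √255).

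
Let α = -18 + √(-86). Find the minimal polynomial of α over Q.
m_α(x) = x^2 + 36x + 410

From α + 18 = √(-86), squaring gives (α + 18)^2 = -86, i.e. α^2 + 36α + 324 = -86, so α^2 + 36α + 410 = 0. The discriminant of x^2 + 36x + 410 is (36)^2 - 4·(410) = 1296 - 1640 = -344, and 4·(-86) is not a perfect square in Q since -86 is squarefree and ≠ 1. Hence x^2 + 36x + 410 is irreducible over Q and is the minimal polynomial of α.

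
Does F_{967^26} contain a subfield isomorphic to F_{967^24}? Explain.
No: F_{967^24} is not a subfield of F_{967^26}

F_{p^m} embeds in F_{p^n} iff m | n. Here 24 ∤ 26 (since 26 = 1·24 + 2 with remainder 2 ≠ 0), so F_{967^24} is not a subfield of F_{967^26}. Equivalently: if it were, the tower law would give 24 = [F_{967^24}:F_967] dividing [F_{967^26}:F_967] = 26, contradiction.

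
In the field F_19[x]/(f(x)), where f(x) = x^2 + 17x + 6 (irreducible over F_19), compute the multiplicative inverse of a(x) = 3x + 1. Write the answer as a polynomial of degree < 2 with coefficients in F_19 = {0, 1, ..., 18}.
a(x)^(-1) ≡ 4x + 16 (mod f(x))

Since f is irreducible over F_19, F_19[x]/(f) is a field and a(x) ≠ 0 has an inverse. Apply the extended Euclidean algorithm to f(x) and a(x) in F_19[x]: f(x) = (13x + 14)·a(x) + (11). The last nonzero remainder is the constant 11 = gcd(f, a) in F_19. Back-substituting through the division chain expresses 11 = s(x)·a(x) + t(x)·f(x) with s(x) ≡ 6x + 5 (mod f), so (6x + 5)·a(x) ≡ 11 (mod f). Multiplying by 11^(-1) ≡ 7 in F_19 gives a(x)^(-1) ≡ 7·(6x + 5) ≡ 4x + 16 (mod f). Check: (3x + 1)·(4x + 16) = 12x^2 + 14x + 16 ≡ 1 (mod x^2 + 17x + 6).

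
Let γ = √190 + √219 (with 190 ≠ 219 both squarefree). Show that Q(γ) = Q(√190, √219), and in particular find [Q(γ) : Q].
[Q(γ) : Q] = 4 (equivalently, Q(γ) = Q(√190, √219))

Obviously Q(γ) ⊆ Q(√190, √219), and [Q(√190, √219):Q] = 4 (since 190, 219 are distinct squarefree integers > 1 with 41610 not a perfect square). To show equality we compute the minimal polynomial of γ. From γ = √190 + √219: γ^2 = 190 + 2√(41610) + 219 = 409 + 2√(41610), so γ^2 - 409 = 2√(41610); squaring, (γ^2 - 409)^2 = 4·41610, i.e. γ^4 - 818γ^2 + 167281 - 166440 = 0, i.e. γ^4 - 818γ^2 + 841 = 0. So γ is a root of x^4 - 818x^2 + 841. This polynomial is irreducible over Q: it has no rational root (each ±√190 ± √219 is irrational), and any factorization into two quadratics over Q would force √(41610) ∈ Q (pairing opposite roots) or √190, √219 ∈ Q (other pairings), all impossible. Hence [Q(γ):Q] = 4 = [Q(√190, √219):Q], so Q(γ) = Q(√190, √219).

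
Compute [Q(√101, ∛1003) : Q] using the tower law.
[Q(√101, ∛1003) : Q] = 6

Let L = Q(√101, ∛1003). Since Q(√101) ⊂ L and [Q(√101):Q] = 2, the tower law gives 2 | [L:Q]. Likewise Q(∛1003) ⊂ L with [Q(∛1003):Q] = 3 (because 1003 is not a perfect cube), so 3 | [L:Q]. As gcd(2,3) = 1, [L:Q] is divisible by 6. Conversely L is generated over Q by √101 and ∛1003, so [L:Q] ≤ 2·3 = 6. Therefore [Q(√101, ∛1003) : Q] = 6.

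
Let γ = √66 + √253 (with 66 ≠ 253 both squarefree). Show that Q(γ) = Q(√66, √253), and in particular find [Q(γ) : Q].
[Q(γ) : Q] = 4 (equivalently, Q(γ) = Q(√66, √253))

Obviously Q(γ) ⊆ Q(√66, √253), and [Q(√66, √253):Q] = 4 (since 66, 253 are distinct squarefree integers > 1 with 16698 not a perfect square). To show equality we compute the minimal polynomial of γ. From γ = √66 + √253: γ^2 = 66 + 2√(16698) + 253 = 319 + 2√(16698), so γ^2 - 319 = 2√(16698); squaring, (γ^2 - 319)^2 = 4·16698, i.e. γ^4 - 638γ^2 + 101761 - 66792 = 0, i.e. γ^4 - 638γ^2 + 34969 = 0. So γ is a root of x^4 - 638x^2 + 34969. This polynomial is irreducible over Q: it has no rational root (each ±√66 ± √253 is irrational), and any factorization into two quadratics over Q would force √(16698) ∈ Q (pairing opposite roots) or √66, √253 ∈ Q (other pairings), all impossible. Hence [Q(γ):Q] = 4 = [Q(√66, √253):Q], so Q(γ) = Q(√66, √253).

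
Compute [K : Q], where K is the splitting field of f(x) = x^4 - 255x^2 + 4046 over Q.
[K : Q] = 4

Solving the quadratic in x^2: x^2 = (255 ± √(255^2 - 4·4046))/2 = (255 ± √48841)/2 = (255 ± 221)/2, giving x^2 = 17 or x^2 = 238. So f(x) = (x^2 - 17)(x^2 - 238) and the roots of f are ±√17, ±√238. Hence the splitting field is K = Q(√17, √238). Since 17 and 238 are distinct squarefree integers > 1, their product 4046 is not a perfect square, so √238 ∉ Q(√17). By the tower law [K:Q] = [Q(√17,√238):Q(√17)] · [Q(√17):Q] = 2 · 2 = 4.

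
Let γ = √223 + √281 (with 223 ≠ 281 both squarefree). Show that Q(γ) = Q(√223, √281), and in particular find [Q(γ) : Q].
[Q(γ) : Q] = 4 (equivalently, Q(γ) = Q(√223, √281))

Obviously Q(γ) ⊆ Q(√223, √281), and [Q(√223, √281):Q] = 4 (since 223, 281 are distinct squarefree integers > 1 with 62663 not a perfect square). To show equality we compute the minimal polynomial of γ. From γ = √223 + √281: γ^2 = 223 + 2√(62663) + 281 = 504 + 2√(62663), so γ^2 - 504 = 2√(62663); squaring, (γ^2 - 504)^2 = 4·62663, i.e. γ^4 - 1008γ^2 + 254016 - 250652 = 0, i.e. γ^4 - 1008γ^2 + 3364 = 0. So γ is a root of x^4 - 1008x^2 + 3364. This polynomial is irreducible over Q: it has no rational root (each ±√223 ± √281 is irrational), and any factorization into two quadratics over Q would force √(62663) ∈ Q (pairing opposite roots) or √223, √281 ∈ Q (other pairings), all impossible. Hence [Q(γ):Q] = 4 = [Q(√223, √281):Q], so Q(γ) = Q(√223, √281).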